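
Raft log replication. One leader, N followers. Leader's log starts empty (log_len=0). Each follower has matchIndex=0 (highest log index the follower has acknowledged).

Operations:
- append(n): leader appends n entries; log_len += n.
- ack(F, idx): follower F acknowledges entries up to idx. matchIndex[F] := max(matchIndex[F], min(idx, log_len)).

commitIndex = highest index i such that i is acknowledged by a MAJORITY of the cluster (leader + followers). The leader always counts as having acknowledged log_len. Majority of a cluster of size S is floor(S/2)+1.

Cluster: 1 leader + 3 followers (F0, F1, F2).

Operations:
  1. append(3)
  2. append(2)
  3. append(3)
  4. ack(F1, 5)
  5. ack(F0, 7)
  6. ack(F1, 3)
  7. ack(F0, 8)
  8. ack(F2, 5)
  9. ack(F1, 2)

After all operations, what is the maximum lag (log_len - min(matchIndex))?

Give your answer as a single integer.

Op 1: append 3 -> log_len=3
Op 2: append 2 -> log_len=5
Op 3: append 3 -> log_len=8
Op 4: F1 acks idx 5 -> match: F0=0 F1=5 F2=0; commitIndex=0
Op 5: F0 acks idx 7 -> match: F0=7 F1=5 F2=0; commitIndex=5
Op 6: F1 acks idx 3 -> match: F0=7 F1=5 F2=0; commitIndex=5
Op 7: F0 acks idx 8 -> match: F0=8 F1=5 F2=0; commitIndex=5
Op 8: F2 acks idx 5 -> match: F0=8 F1=5 F2=5; commitIndex=5
Op 9: F1 acks idx 2 -> match: F0=8 F1=5 F2=5; commitIndex=5

Answer: 3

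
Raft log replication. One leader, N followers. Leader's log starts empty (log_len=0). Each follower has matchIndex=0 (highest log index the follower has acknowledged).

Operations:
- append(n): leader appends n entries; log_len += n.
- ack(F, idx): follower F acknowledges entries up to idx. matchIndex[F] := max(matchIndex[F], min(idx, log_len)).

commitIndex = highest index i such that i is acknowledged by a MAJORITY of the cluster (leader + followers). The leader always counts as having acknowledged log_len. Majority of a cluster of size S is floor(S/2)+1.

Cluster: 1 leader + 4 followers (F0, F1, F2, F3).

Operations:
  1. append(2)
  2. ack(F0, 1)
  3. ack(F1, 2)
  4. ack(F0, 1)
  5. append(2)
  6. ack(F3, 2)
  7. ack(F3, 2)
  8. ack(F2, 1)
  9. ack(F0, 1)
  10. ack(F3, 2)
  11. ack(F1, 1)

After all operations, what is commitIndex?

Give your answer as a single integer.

Op 1: append 2 -> log_len=2
Op 2: F0 acks idx 1 -> match: F0=1 F1=0 F2=0 F3=0; commitIndex=0
Op 3: F1 acks idx 2 -> match: F0=1 F1=2 F2=0 F3=0; commitIndex=1
Op 4: F0 acks idx 1 -> match: F0=1 F1=2 F2=0 F3=0; commitIndex=1
Op 5: append 2 -> log_len=4
Op 6: F3 acks idx 2 -> match: F0=1 F1=2 F2=0 F3=2; commitIndex=2
Op 7: F3 acks idx 2 -> match: F0=1 F1=2 F2=0 F3=2; commitIndex=2
Op 8: F2 acks idx 1 -> match: F0=1 F1=2 F2=1 F3=2; commitIndex=2
Op 9: F0 acks idx 1 -> match: F0=1 F1=2 F2=1 F3=2; commitIndex=2
Op 10: F3 acks idx 2 -> match: F0=1 F1=2 F2=1 F3=2; commitIndex=2
Op 11: F1 acks idx 1 -> match: F0=1 F1=2 F2=1 F3=2; commitIndex=2

Answer: 2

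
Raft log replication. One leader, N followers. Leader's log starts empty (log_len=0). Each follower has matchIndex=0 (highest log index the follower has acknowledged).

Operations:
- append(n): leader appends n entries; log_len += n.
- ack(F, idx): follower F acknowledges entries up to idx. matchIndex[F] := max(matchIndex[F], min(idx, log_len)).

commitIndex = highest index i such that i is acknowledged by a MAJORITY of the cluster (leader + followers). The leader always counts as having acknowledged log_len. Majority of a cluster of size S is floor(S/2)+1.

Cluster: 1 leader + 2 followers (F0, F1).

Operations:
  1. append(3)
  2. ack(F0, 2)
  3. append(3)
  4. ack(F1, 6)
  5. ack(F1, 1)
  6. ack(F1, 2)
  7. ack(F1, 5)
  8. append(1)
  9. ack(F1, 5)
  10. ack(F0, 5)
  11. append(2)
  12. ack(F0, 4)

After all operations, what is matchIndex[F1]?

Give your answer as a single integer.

Answer: 6

Derivation:
Op 1: append 3 -> log_len=3
Op 2: F0 acks idx 2 -> match: F0=2 F1=0; commitIndex=2
Op 3: append 3 -> log_len=6
Op 4: F1 acks idx 6 -> match: F0=2 F1=6; commitIndex=6
Op 5: F1 acks idx 1 -> match: F0=2 F1=6; commitIndex=6
Op 6: F1 acks idx 2 -> match: F0=2 F1=6; commitIndex=6
Op 7: F1 acks idx 5 -> match: F0=2 F1=6; commitIndex=6
Op 8: append 1 -> log_len=7
Op 9: F1 acks idx 5 -> match: F0=2 F1=6; commitIndex=6
Op 10: F0 acks idx 5 -> match: F0=5 F1=6; commitIndex=6
Op 11: append 2 -> log_len=9
Op 12: F0 acks idx 4 -> match: F0=5 F1=6; commitIndex=6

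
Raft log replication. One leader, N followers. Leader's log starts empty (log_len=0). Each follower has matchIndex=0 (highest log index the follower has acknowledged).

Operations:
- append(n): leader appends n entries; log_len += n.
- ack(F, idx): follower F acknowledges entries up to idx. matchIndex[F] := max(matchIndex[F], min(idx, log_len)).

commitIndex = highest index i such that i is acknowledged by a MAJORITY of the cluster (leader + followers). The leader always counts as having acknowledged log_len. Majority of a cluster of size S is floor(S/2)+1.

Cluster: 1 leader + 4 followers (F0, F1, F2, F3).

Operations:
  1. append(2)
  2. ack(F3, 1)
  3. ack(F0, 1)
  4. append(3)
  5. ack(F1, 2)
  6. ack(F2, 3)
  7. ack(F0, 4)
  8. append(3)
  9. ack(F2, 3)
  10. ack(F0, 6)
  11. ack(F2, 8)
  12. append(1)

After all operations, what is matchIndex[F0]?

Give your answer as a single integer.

Answer: 6

Derivation:
Op 1: append 2 -> log_len=2
Op 2: F3 acks idx 1 -> match: F0=0 F1=0 F2=0 F3=1; commitIndex=0
Op 3: F0 acks idx 1 -> match: F0=1 F1=0 F2=0 F3=1; commitIndex=1
Op 4: append 3 -> log_len=5
Op 5: F1 acks idx 2 -> match: F0=1 F1=2 F2=0 F3=1; commitIndex=1
Op 6: F2 acks idx 3 -> match: F0=1 F1=2 F2=3 F3=1; commitIndex=2
Op 7: F0 acks idx 4 -> match: F0=4 F1=2 F2=3 F3=1; commitIndex=3
Op 8: append 3 -> log_len=8
Op 9: F2 acks idx 3 -> match: F0=4 F1=2 F2=3 F3=1; commitIndex=3
Op 10: F0 acks idx 6 -> match: F0=6 F1=2 F2=3 F3=1; commitIndex=3
Op 11: F2 acks idx 8 -> match: F0=6 F1=2 F2=8 F3=1; commitIndex=6
Op 12: append 1 -> log_len=9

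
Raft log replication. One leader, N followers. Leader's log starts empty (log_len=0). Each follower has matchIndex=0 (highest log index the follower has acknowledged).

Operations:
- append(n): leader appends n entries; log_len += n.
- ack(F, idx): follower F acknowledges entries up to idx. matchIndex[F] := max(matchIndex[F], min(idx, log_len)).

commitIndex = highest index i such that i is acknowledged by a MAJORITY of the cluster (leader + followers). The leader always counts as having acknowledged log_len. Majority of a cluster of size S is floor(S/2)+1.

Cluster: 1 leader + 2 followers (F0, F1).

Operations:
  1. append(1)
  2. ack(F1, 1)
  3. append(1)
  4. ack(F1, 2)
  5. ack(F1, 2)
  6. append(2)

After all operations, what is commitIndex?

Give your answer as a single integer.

Answer: 2

Derivation:
Op 1: append 1 -> log_len=1
Op 2: F1 acks idx 1 -> match: F0=0 F1=1; commitIndex=1
Op 3: append 1 -> log_len=2
Op 4: F1 acks idx 2 -> match: F0=0 F1=2; commitIndex=2
Op 5: F1 acks idx 2 -> match: F0=0 F1=2; commitIndex=2
Op 6: append 2 -> log_len=4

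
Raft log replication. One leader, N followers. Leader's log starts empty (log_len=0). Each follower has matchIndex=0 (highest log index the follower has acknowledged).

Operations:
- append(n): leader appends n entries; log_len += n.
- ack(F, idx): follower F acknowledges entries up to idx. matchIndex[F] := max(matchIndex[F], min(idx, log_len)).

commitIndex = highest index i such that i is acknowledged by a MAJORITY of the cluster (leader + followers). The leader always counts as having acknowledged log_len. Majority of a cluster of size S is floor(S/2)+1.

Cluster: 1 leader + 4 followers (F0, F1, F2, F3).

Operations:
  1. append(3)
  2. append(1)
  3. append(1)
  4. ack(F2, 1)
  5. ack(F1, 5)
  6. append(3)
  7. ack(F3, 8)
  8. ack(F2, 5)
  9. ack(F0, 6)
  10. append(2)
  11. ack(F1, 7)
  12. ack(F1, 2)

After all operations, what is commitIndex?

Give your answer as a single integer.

Op 1: append 3 -> log_len=3
Op 2: append 1 -> log_len=4
Op 3: append 1 -> log_len=5
Op 4: F2 acks idx 1 -> match: F0=0 F1=0 F2=1 F3=0; commitIndex=0
Op 5: F1 acks idx 5 -> match: F0=0 F1=5 F2=1 F3=0; commitIndex=1
Op 6: append 3 -> log_len=8
Op 7: F3 acks idx 8 -> match: F0=0 F1=5 F2=1 F3=8; commitIndex=5
Op 8: F2 acks idx 5 -> match: F0=0 F1=5 F2=5 F3=8; commitIndex=5
Op 9: F0 acks idx 6 -> match: F0=6 F1=5 F2=5 F3=8; commitIndex=6
Op 10: append 2 -> log_len=10
Op 11: F1 acks idx 7 -> match: F0=6 F1=7 F2=5 F3=8; commitIndex=7
Op 12: F1 acks idx 2 -> match: F0=6 F1=7 F2=5 F3=8; commitIndex=7

Answer: 7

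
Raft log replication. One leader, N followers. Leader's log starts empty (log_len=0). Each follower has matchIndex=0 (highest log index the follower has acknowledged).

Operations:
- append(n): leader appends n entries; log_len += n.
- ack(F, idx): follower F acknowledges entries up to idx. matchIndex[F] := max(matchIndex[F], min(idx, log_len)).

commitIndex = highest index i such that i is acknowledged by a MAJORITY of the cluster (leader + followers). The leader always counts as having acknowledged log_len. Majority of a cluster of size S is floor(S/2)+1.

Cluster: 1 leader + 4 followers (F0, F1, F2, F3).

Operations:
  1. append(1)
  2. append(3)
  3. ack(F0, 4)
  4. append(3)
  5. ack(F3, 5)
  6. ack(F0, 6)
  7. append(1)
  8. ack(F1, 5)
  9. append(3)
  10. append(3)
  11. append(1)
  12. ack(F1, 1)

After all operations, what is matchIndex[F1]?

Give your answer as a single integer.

Op 1: append 1 -> log_len=1
Op 2: append 3 -> log_len=4
Op 3: F0 acks idx 4 -> match: F0=4 F1=0 F2=0 F3=0; commitIndex=0
Op 4: append 3 -> log_len=7
Op 5: F3 acks idx 5 -> match: F0=4 F1=0 F2=0 F3=5; commitIndex=4
Op 6: F0 acks idx 6 -> match: F0=6 F1=0 F2=0 F3=5; commitIndex=5
Op 7: append 1 -> log_len=8
Op 8: F1 acks idx 5 -> match: F0=6 F1=5 F2=0 F3=5; commitIndex=5
Op 9: append 3 -> log_len=11
Op 10: append 3 -> log_len=14
Op 11: append 1 -> log_len=15
Op 12: F1 acks idx 1 -> match: F0=6 F1=5 F2=0 F3=5; commitIndex=5

Answer: 5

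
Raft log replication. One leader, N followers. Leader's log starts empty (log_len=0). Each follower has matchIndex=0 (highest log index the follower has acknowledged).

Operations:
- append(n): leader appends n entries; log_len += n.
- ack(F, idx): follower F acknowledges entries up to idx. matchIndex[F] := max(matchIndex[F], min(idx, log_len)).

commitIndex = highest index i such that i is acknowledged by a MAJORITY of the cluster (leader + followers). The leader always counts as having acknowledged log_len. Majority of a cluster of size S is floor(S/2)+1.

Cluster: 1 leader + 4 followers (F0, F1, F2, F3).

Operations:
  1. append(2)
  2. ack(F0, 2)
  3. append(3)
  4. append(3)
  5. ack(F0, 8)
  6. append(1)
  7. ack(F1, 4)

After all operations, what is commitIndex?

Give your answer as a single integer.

Answer: 4

Derivation:
Op 1: append 2 -> log_len=2
Op 2: F0 acks idx 2 -> match: F0=2 F1=0 F2=0 F3=0; commitIndex=0
Op 3: append 3 -> log_len=5
Op 4: append 3 -> log_len=8
Op 5: F0 acks idx 8 -> match: F0=8 F1=0 F2=0 F3=0; commitIndex=0
Op 6: append 1 -> log_len=9
Op 7: F1 acks idx 4 -> match: F0=8 F1=4 F2=0 F3=0; commitIndex=4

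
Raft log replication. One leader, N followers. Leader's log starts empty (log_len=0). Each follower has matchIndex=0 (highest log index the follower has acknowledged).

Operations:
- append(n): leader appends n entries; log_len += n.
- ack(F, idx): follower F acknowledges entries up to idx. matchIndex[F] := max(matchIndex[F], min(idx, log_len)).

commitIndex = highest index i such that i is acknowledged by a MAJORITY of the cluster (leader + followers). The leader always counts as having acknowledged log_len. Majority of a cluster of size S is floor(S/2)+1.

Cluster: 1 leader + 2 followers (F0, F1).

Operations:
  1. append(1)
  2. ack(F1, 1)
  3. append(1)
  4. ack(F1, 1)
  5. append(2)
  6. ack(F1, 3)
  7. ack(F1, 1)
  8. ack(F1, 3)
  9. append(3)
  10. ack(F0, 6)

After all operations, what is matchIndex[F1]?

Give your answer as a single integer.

Op 1: append 1 -> log_len=1
Op 2: F1 acks idx 1 -> match: F0=0 F1=1; commitIndex=1
Op 3: append 1 -> log_len=2
Op 4: F1 acks idx 1 -> match: F0=0 F1=1; commitIndex=1
Op 5: append 2 -> log_len=4
Op 6: F1 acks idx 3 -> match: F0=0 F1=3; commitIndex=3
Op 7: F1 acks idx 1 -> match: F0=0 F1=3; commitIndex=3
Op 8: F1 acks idx 3 -> match: F0=0 F1=3; commitIndex=3
Op 9: append 3 -> log_len=7
Op 10: F0 acks idx 6 -> match: F0=6 F1=3; commitIndex=6

Answer: 3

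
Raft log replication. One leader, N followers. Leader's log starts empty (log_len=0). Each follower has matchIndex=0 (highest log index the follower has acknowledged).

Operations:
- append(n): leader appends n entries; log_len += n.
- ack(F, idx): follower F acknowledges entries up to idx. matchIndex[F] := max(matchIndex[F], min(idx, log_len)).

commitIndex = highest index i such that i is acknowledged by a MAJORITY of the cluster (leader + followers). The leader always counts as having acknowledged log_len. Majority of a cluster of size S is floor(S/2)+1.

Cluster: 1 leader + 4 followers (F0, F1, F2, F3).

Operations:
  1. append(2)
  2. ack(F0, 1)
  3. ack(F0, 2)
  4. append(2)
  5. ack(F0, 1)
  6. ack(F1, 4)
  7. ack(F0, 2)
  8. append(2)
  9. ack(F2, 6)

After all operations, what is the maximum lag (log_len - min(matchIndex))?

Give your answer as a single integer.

Op 1: append 2 -> log_len=2
Op 2: F0 acks idx 1 -> match: F0=1 F1=0 F2=0 F3=0; commitIndex=0
Op 3: F0 acks idx 2 -> match: F0=2 F1=0 F2=0 F3=0; commitIndex=0
Op 4: append 2 -> log_len=4
Op 5: F0 acks idx 1 -> match: F0=2 F1=0 F2=0 F3=0; commitIndex=0
Op 6: F1 acks idx 4 -> match: F0=2 F1=4 F2=0 F3=0; commitIndex=2
Op 7: F0 acks idx 2 -> match: F0=2 F1=4 F2=0 F3=0; commitIndex=2
Op 8: append 2 -> log_len=6
Op 9: F2 acks idx 6 -> match: F0=2 F1=4 F2=6 F3=0; commitIndex=4

Answer: 6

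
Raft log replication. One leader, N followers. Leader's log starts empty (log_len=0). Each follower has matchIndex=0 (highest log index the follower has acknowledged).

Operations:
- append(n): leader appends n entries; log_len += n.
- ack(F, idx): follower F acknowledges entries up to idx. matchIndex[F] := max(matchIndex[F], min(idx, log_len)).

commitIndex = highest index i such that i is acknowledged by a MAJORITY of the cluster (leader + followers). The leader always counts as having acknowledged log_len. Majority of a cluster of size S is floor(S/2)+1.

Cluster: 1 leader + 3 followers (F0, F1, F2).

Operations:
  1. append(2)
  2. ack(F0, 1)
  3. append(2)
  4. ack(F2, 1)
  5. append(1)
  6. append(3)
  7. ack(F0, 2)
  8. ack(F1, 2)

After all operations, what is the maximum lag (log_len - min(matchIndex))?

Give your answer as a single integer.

Op 1: append 2 -> log_len=2
Op 2: F0 acks idx 1 -> match: F0=1 F1=0 F2=0; commitIndex=0
Op 3: append 2 -> log_len=4
Op 4: F2 acks idx 1 -> match: F0=1 F1=0 F2=1; commitIndex=1
Op 5: append 1 -> log_len=5
Op 6: append 3 -> log_len=8
Op 7: F0 acks idx 2 -> match: F0=2 F1=0 F2=1; commitIndex=1
Op 8: F1 acks idx 2 -> match: F0=2 F1=2 F2=1; commitIndex=2

Answer: 7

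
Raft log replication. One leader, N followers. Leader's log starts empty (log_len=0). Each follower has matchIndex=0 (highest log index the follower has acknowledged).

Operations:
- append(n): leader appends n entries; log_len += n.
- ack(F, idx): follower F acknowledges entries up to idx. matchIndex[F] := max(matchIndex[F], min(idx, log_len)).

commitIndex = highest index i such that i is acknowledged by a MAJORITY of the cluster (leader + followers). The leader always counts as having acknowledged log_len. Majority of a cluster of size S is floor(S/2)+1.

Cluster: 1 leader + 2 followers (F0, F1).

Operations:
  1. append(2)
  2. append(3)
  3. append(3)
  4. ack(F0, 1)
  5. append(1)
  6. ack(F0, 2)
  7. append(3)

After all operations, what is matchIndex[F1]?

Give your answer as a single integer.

Op 1: append 2 -> log_len=2
Op 2: append 3 -> log_len=5
Op 3: append 3 -> log_len=8
Op 4: F0 acks idx 1 -> match: F0=1 F1=0; commitIndex=1
Op 5: append 1 -> log_len=9
Op 6: F0 acks idx 2 -> match: F0=2 F1=0; commitIndex=2
Op 7: append 3 -> log_len=12

Answer: 0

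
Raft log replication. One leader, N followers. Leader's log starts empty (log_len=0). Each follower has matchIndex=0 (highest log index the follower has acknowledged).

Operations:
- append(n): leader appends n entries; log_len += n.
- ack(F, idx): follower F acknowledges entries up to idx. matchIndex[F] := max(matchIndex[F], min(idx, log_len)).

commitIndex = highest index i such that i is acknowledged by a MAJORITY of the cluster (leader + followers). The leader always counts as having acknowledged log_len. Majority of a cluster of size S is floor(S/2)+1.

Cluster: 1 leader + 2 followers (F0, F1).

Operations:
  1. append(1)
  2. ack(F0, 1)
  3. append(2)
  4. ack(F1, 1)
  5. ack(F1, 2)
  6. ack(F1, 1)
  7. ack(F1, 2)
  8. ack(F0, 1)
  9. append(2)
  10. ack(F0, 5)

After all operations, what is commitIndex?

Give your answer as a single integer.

Op 1: append 1 -> log_len=1
Op 2: F0 acks idx 1 -> match: F0=1 F1=0; commitIndex=1
Op 3: append 2 -> log_len=3
Op 4: F1 acks idx 1 -> match: F0=1 F1=1; commitIndex=1
Op 5: F1 acks idx 2 -> match: F0=1 F1=2; commitIndex=2
Op 6: F1 acks idx 1 -> match: F0=1 F1=2; commitIndex=2
Op 7: F1 acks idx 2 -> match: F0=1 F1=2; commitIndex=2
Op 8: F0 acks idx 1 -> match: F0=1 F1=2; commitIndex=2
Op 9: append 2 -> log_len=5
Op 10: F0 acks idx 5 -> match: F0=5 F1=2; commitIndex=5

Answer: 5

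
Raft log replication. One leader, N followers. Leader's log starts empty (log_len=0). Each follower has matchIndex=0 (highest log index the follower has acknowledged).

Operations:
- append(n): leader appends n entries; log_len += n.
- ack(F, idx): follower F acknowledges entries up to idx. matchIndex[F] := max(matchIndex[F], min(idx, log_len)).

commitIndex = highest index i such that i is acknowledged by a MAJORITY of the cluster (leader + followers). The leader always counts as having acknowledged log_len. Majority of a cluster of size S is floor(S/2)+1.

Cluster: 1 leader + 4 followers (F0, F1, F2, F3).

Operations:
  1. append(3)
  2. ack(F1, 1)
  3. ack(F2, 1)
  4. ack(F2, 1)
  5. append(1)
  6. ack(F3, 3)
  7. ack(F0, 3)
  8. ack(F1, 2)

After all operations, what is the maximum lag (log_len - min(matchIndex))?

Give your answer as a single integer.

Answer: 3

Derivation:
Op 1: append 3 -> log_len=3
Op 2: F1 acks idx 1 -> match: F0=0 F1=1 F2=0 F3=0; commitIndex=0
Op 3: F2 acks idx 1 -> match: F0=0 F1=1 F2=1 F3=0; commitIndex=1
Op 4: F2 acks idx 1 -> match: F0=0 F1=1 F2=1 F3=0; commitIndex=1
Op 5: append 1 -> log_len=4
Op 6: F3 acks idx 3 -> match: F0=0 F1=1 F2=1 F3=3; commitIndex=1
Op 7: F0 acks idx 3 -> match: F0=3 F1=1 F2=1 F3=3; commitIndex=3
Op 8: F1 acks idx 2 -> match: F0=3 F1=2 F2=1 F3=3; commitIndex=3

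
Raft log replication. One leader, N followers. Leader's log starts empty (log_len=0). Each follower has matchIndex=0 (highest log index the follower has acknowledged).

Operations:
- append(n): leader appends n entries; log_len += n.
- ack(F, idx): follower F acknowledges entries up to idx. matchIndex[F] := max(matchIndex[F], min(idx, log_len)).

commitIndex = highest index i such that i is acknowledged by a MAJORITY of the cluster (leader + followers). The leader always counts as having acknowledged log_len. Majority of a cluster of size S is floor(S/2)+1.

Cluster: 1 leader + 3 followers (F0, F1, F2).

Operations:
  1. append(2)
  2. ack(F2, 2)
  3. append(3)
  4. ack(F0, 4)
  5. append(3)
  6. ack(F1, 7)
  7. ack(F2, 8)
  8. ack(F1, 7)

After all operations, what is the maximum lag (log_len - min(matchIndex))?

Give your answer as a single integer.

Answer: 4

Derivation:
Op 1: append 2 -> log_len=2
Op 2: F2 acks idx 2 -> match: F0=0 F1=0 F2=2; commitIndex=0
Op 3: append 3 -> log_len=5
Op 4: F0 acks idx 4 -> match: F0=4 F1=0 F2=2; commitIndex=2
Op 5: append 3 -> log_len=8
Op 6: F1 acks idx 7 -> match: F0=4 F1=7 F2=2; commitIndex=4
Op 7: F2 acks idx 8 -> match: F0=4 F1=7 F2=8; commitIndex=7
Op 8: F1 acks idx 7 -> match: F0=4 F1=7 F2=8; commitIndex=7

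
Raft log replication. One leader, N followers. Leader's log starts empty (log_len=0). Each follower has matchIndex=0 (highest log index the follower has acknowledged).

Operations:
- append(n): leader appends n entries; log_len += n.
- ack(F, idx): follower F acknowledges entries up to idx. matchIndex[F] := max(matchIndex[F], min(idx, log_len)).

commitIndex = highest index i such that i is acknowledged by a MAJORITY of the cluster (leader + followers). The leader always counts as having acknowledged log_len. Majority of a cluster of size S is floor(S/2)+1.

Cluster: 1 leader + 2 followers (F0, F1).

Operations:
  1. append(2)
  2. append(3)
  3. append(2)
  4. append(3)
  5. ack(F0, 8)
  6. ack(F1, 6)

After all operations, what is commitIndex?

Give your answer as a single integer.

Answer: 8

Derivation:
Op 1: append 2 -> log_len=2
Op 2: append 3 -> log_len=5
Op 3: append 2 -> log_len=7
Op 4: append 3 -> log_len=10
Op 5: F0 acks idx 8 -> match: F0=8 F1=0; commitIndex=8
Op 6: F1 acks idx 6 -> match: F0=8 F1=6; commitIndex=8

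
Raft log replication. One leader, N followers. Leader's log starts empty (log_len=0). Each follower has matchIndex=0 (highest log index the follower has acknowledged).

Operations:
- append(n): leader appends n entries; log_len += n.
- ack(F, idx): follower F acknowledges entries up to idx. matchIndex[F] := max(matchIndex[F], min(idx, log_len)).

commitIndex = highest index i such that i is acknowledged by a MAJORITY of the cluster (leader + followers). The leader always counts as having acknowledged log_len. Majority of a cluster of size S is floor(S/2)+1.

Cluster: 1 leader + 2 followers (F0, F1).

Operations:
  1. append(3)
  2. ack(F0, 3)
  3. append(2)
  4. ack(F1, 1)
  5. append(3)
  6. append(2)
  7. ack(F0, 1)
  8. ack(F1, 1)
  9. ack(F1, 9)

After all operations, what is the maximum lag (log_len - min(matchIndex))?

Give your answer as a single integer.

Op 1: append 3 -> log_len=3
Op 2: F0 acks idx 3 -> match: F0=3 F1=0; commitIndex=3
Op 3: append 2 -> log_len=5
Op 4: F1 acks idx 1 -> match: F0=3 F1=1; commitIndex=3
Op 5: append 3 -> log_len=8
Op 6: append 2 -> log_len=10
Op 7: F0 acks idx 1 -> match: F0=3 F1=1; commitIndex=3
Op 8: F1 acks idx 1 -> match: F0=3 F1=1; commitIndex=3
Op 9: F1 acks idx 9 -> match: F0=3 F1=9; commitIndex=9

Answer: 7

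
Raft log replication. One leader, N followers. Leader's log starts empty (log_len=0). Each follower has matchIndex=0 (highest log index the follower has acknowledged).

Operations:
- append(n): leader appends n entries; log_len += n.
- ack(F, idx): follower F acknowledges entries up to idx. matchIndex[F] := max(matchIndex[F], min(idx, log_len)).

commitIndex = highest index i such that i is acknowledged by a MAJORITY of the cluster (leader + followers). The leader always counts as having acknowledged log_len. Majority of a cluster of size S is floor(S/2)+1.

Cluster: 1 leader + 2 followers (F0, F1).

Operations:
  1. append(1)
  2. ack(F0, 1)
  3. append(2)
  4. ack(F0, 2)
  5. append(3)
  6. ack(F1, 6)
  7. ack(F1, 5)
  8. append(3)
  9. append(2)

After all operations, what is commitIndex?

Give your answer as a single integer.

Op 1: append 1 -> log_len=1
Op 2: F0 acks idx 1 -> match: F0=1 F1=0; commitIndex=1
Op 3: append 2 -> log_len=3
Op 4: F0 acks idx 2 -> match: F0=2 F1=0; commitIndex=2
Op 5: append 3 -> log_len=6
Op 6: F1 acks idx 6 -> match: F0=2 F1=6; commitIndex=6
Op 7: F1 acks idx 5 -> match: F0=2 F1=6; commitIndex=6
Op 8: append 3 -> log_len=9
Op 9: append 2 -> log_len=11

Answer: 6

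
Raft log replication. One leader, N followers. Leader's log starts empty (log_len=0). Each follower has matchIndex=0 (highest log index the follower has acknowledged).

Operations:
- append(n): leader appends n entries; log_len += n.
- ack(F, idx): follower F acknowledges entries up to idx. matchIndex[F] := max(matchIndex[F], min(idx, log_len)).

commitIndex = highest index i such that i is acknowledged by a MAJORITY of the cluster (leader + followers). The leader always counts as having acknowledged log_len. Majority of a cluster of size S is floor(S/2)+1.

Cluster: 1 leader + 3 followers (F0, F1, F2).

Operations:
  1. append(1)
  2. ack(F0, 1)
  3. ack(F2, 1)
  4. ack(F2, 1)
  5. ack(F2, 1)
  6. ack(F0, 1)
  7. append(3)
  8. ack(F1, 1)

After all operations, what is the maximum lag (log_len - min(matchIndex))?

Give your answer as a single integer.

Answer: 3

Derivation:
Op 1: append 1 -> log_len=1
Op 2: F0 acks idx 1 -> match: F0=1 F1=0 F2=0; commitIndex=0
Op 3: F2 acks idx 1 -> match: F0=1 F1=0 F2=1; commitIndex=1
Op 4: F2 acks idx 1 -> match: F0=1 F1=0 F2=1; commitIndex=1
Op 5: F2 acks idx 1 -> match: F0=1 F1=0 F2=1; commitIndex=1
Op 6: F0 acks idx 1 -> match: F0=1 F1=0 F2=1; commitIndex=1
Op 7: append 3 -> log_len=4
Op 8: F1 acks idx 1 -> match: F0=1 F1=1 F2=1; commitIndex=1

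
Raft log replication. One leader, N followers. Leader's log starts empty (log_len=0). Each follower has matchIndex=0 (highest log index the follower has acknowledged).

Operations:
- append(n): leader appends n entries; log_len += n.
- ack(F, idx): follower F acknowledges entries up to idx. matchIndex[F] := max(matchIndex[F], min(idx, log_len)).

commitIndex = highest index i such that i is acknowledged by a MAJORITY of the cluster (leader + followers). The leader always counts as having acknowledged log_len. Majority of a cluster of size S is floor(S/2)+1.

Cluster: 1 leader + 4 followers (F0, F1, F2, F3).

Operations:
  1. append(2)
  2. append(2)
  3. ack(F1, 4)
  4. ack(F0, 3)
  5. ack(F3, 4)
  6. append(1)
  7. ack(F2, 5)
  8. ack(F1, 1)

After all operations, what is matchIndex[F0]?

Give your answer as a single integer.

Op 1: append 2 -> log_len=2
Op 2: append 2 -> log_len=4
Op 3: F1 acks idx 4 -> match: F0=0 F1=4 F2=0 F3=0; commitIndex=0
Op 4: F0 acks idx 3 -> match: F0=3 F1=4 F2=0 F3=0; commitIndex=3
Op 5: F3 acks idx 4 -> match: F0=3 F1=4 F2=0 F3=4; commitIndex=4
Op 6: append 1 -> log_len=5
Op 7: F2 acks idx 5 -> match: F0=3 F1=4 F2=5 F3=4; commitIndex=4
Op 8: F1 acks idx 1 -> match: F0=3 F1=4 F2=5 F3=4; commitIndex=4

Answer: 3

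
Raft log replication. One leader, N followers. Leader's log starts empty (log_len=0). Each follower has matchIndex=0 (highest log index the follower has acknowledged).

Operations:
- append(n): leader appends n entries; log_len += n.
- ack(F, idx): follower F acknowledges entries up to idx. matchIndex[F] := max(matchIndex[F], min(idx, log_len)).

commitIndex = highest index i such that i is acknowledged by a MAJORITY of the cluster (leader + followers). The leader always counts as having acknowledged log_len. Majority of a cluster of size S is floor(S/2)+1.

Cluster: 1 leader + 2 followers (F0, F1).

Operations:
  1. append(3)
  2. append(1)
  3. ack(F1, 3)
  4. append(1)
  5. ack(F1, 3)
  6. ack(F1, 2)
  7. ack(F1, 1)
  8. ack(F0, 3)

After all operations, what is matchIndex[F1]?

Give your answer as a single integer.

Answer: 3

Derivation:
Op 1: append 3 -> log_len=3
Op 2: append 1 -> log_len=4
Op 3: F1 acks idx 3 -> match: F0=0 F1=3; commitIndex=3
Op 4: append 1 -> log_len=5
Op 5: F1 acks idx 3 -> match: F0=0 F1=3; commitIndex=3
Op 6: F1 acks idx 2 -> match: F0=0 F1=3; commitIndex=3
Op 7: F1 acks idx 1 -> match: F0=0 F1=3; commitIndex=3
Op 8: F0 acks idx 3 -> match: F0=3 F1=3; commitIndex=3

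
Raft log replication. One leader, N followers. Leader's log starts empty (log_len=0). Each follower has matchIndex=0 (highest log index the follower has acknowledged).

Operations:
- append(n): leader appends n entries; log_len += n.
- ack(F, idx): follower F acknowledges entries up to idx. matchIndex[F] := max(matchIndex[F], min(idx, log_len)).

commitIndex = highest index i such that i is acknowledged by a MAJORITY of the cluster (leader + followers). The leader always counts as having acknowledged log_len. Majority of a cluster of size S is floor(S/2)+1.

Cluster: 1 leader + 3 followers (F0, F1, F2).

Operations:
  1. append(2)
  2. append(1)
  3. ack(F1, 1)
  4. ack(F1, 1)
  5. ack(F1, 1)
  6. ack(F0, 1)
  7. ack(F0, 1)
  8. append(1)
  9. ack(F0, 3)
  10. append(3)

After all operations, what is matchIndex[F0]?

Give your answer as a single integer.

Op 1: append 2 -> log_len=2
Op 2: append 1 -> log_len=3
Op 3: F1 acks idx 1 -> match: F0=0 F1=1 F2=0; commitIndex=0
Op 4: F1 acks idx 1 -> match: F0=0 F1=1 F2=0; commitIndex=0
Op 5: F1 acks idx 1 -> match: F0=0 F1=1 F2=0; commitIndex=0
Op 6: F0 acks idx 1 -> match: F0=1 F1=1 F2=0; commitIndex=1
Op 7: F0 acks idx 1 -> match: F0=1 F1=1 F2=0; commitIndex=1
Op 8: append 1 -> log_len=4
Op 9: F0 acks idx 3 -> match: F0=3 F1=1 F2=0; commitIndex=1
Op 10: append 3 -> log_len=7

Answer: 3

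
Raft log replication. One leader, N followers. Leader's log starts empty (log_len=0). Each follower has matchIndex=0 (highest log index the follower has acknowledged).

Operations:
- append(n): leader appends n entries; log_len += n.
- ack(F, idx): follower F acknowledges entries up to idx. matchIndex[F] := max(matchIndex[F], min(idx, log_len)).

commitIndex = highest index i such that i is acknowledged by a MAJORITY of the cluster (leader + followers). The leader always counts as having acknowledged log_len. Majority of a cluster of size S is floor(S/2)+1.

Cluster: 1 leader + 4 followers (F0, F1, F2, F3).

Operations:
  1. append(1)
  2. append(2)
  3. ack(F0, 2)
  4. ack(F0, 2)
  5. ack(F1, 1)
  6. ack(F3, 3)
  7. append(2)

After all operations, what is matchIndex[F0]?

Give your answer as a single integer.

Op 1: append 1 -> log_len=1
Op 2: append 2 -> log_len=3
Op 3: F0 acks idx 2 -> match: F0=2 F1=0 F2=0 F3=0; commitIndex=0
Op 4: F0 acks idx 2 -> match: F0=2 F1=0 F2=0 F3=0; commitIndex=0
Op 5: F1 acks idx 1 -> match: F0=2 F1=1 F2=0 F3=0; commitIndex=1
Op 6: F3 acks idx 3 -> match: F0=2 F1=1 F2=0 F3=3; commitIndex=2
Op 7: append 2 -> log_len=5

Answer: 2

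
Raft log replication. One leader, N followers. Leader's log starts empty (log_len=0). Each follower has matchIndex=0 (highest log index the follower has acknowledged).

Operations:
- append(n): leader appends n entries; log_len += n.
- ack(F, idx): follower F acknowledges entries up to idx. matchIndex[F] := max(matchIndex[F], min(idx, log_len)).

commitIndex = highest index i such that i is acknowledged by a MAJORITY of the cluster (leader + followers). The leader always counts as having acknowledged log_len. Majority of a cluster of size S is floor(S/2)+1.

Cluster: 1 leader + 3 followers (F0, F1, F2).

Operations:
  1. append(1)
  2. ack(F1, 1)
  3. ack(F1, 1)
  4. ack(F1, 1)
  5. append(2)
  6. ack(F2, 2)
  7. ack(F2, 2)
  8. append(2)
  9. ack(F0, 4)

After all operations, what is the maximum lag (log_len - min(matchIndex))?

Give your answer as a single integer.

Answer: 4

Derivation:
Op 1: append 1 -> log_len=1
Op 2: F1 acks idx 1 -> match: F0=0 F1=1 F2=0; commitIndex=0
Op 3: F1 acks idx 1 -> match: F0=0 F1=1 F2=0; commitIndex=0
Op 4: F1 acks idx 1 -> match: F0=0 F1=1 F2=0; commitIndex=0
Op 5: append 2 -> log_len=3
Op 6: F2 acks idx 2 -> match: F0=0 F1=1 F2=2; commitIndex=1
Op 7: F2 acks idx 2 -> match: F0=0 F1=1 F2=2; commitIndex=1
Op 8: append 2 -> log_len=5
Op 9: F0 acks idx 4 -> match: F0=4 F1=1 F2=2; commitIndex=2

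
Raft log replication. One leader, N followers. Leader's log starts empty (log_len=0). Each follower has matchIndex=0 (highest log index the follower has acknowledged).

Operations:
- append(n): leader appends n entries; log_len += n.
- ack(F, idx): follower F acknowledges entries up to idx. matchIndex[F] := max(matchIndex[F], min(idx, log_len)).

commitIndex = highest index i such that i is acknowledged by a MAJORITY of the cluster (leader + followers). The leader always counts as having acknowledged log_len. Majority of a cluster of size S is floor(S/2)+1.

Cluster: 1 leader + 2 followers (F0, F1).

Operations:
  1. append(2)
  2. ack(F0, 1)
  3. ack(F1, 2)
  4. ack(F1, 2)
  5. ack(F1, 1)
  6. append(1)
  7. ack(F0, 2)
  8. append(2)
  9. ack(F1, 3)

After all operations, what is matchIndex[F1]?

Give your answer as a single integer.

Answer: 3

Derivation:
Op 1: append 2 -> log_len=2
Op 2: F0 acks idx 1 -> match: F0=1 F1=0; commitIndex=1
Op 3: F1 acks idx 2 -> match: F0=1 F1=2; commitIndex=2
Op 4: F1 acks idx 2 -> match: F0=1 F1=2; commitIndex=2
Op 5: F1 acks idx 1 -> match: F0=1 F1=2; commitIndex=2
Op 6: append 1 -> log_len=3
Op 7: F0 acks idx 2 -> match: F0=2 F1=2; commitIndex=2
Op 8: append 2 -> log_len=5
Op 9: F1 acks idx 3 -> match: F0=2 F1=3; commitIndex=3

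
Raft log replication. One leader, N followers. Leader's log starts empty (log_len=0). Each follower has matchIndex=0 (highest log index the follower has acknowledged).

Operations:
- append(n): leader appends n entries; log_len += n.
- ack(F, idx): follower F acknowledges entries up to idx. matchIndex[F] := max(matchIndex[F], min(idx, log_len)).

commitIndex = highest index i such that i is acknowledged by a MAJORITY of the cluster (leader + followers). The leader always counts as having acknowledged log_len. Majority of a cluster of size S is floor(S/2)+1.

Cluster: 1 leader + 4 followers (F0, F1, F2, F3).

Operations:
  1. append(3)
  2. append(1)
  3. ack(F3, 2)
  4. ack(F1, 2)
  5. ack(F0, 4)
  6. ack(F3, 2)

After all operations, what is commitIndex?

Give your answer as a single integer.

Op 1: append 3 -> log_len=3
Op 2: append 1 -> log_len=4
Op 3: F3 acks idx 2 -> match: F0=0 F1=0 F2=0 F3=2; commitIndex=0
Op 4: F1 acks idx 2 -> match: F0=0 F1=2 F2=0 F3=2; commitIndex=2
Op 5: F0 acks idx 4 -> match: F0=4 F1=2 F2=0 F3=2; commitIndex=2
Op 6: F3 acks idx 2 -> match: F0=4 F1=2 F2=0 F3=2; commitIndex=2

Answer: 2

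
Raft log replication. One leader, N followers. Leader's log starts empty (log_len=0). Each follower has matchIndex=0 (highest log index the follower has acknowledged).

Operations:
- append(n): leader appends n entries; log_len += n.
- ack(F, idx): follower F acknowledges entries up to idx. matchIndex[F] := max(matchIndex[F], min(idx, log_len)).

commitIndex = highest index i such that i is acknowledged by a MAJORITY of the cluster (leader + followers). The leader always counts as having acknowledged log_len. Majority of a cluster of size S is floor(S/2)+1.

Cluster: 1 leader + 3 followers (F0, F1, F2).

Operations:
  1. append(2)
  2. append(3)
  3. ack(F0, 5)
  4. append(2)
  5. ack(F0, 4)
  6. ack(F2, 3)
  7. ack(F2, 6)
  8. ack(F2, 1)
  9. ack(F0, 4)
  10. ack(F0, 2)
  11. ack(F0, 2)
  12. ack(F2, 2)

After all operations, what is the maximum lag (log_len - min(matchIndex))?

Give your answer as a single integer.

Op 1: append 2 -> log_len=2
Op 2: append 3 -> log_len=5
Op 3: F0 acks idx 5 -> match: F0=5 F1=0 F2=0; commitIndex=0
Op 4: append 2 -> log_len=7
Op 5: F0 acks idx 4 -> match: F0=5 F1=0 F2=0; commitIndex=0
Op 6: F2 acks idx 3 -> match: F0=5 F1=0 F2=3; commitIndex=3
Op 7: F2 acks idx 6 -> match: F0=5 F1=0 F2=6; commitIndex=5
Op 8: F2 acks idx 1 -> match: F0=5 F1=0 F2=6; commitIndex=5
Op 9: F0 acks idx 4 -> match: F0=5 F1=0 F2=6; commitIndex=5
Op 10: F0 acks idx 2 -> match: F0=5 F1=0 F2=6; commitIndex=5
Op 11: F0 acks idx 2 -> match: F0=5 F1=0 F2=6; commitIndex=5
Op 12: F2 acks idx 2 -> match: F0=5 F1=0 F2=6; commitIndex=5

Answer: 7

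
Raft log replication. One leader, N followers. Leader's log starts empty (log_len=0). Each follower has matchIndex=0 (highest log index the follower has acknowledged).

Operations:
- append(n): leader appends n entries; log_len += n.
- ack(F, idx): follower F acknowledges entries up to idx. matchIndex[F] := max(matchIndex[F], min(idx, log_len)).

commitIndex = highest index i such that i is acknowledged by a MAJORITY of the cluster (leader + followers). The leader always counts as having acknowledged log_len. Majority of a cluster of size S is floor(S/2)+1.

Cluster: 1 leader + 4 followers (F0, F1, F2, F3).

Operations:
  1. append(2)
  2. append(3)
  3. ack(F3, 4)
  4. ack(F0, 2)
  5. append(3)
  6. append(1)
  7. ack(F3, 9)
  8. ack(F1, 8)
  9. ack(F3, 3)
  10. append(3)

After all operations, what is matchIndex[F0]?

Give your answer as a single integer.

Op 1: append 2 -> log_len=2
Op 2: append 3 -> log_len=5
Op 3: F3 acks idx 4 -> match: F0=0 F1=0 F2=0 F3=4; commitIndex=0
Op 4: F0 acks idx 2 -> match: F0=2 F1=0 F2=0 F3=4; commitIndex=2
Op 5: append 3 -> log_len=8
Op 6: append 1 -> log_len=9
Op 7: F3 acks idx 9 -> match: F0=2 F1=0 F2=0 F3=9; commitIndex=2
Op 8: F1 acks idx 8 -> match: F0=2 F1=8 F2=0 F3=9; commitIndex=8
Op 9: F3 acks idx 3 -> match: F0=2 F1=8 F2=0 F3=9; commitIndex=8
Op 10: append 3 -> log_len=12

Answer: 2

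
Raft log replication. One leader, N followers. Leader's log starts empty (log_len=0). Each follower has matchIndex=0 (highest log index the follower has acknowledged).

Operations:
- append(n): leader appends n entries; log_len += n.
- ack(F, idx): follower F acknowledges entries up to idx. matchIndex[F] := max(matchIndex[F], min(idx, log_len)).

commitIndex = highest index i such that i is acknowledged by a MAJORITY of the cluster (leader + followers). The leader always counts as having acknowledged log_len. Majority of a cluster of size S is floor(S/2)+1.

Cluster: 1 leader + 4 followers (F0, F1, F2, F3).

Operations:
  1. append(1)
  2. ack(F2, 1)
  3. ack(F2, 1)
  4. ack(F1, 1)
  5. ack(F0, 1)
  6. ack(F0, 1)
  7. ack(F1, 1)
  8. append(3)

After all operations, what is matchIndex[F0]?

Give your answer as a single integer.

Op 1: append 1 -> log_len=1
Op 2: F2 acks idx 1 -> match: F0=0 F1=0 F2=1 F3=0; commitIndex=0
Op 3: F2 acks idx 1 -> match: F0=0 F1=0 F2=1 F3=0; commitIndex=0
Op 4: F1 acks idx 1 -> match: F0=0 F1=1 F2=1 F3=0; commitIndex=1
Op 5: F0 acks idx 1 -> match: F0=1 F1=1 F2=1 F3=0; commitIndex=1
Op 6: F0 acks idx 1 -> match: F0=1 F1=1 F2=1 F3=0; commitIndex=1
Op 7: F1 acks idx 1 -> match: F0=1 F1=1 F2=1 F3=0; commitIndex=1
Op 8: append 3 -> log_len=4

Answer: 1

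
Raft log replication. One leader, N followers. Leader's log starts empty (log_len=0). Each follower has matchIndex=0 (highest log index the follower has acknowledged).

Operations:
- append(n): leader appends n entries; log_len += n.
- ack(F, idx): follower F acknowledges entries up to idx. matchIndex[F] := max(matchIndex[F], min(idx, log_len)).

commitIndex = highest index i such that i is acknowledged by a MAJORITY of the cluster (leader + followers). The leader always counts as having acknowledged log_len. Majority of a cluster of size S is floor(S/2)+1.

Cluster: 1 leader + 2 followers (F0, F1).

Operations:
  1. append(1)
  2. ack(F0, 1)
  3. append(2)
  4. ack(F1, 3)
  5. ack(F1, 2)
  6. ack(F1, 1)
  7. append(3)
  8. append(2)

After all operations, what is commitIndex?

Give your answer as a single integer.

Op 1: append 1 -> log_len=1
Op 2: F0 acks idx 1 -> match: F0=1 F1=0; commitIndex=1
Op 3: append 2 -> log_len=3
Op 4: F1 acks idx 3 -> match: F0=1 F1=3; commitIndex=3
Op 5: F1 acks idx 2 -> match: F0=1 F1=3; commitIndex=3
Op 6: F1 acks idx 1 -> match: F0=1 F1=3; commitIndex=3
Op 7: append 3 -> log_len=6
Op 8: append 2 -> log_len=8

Answer: 3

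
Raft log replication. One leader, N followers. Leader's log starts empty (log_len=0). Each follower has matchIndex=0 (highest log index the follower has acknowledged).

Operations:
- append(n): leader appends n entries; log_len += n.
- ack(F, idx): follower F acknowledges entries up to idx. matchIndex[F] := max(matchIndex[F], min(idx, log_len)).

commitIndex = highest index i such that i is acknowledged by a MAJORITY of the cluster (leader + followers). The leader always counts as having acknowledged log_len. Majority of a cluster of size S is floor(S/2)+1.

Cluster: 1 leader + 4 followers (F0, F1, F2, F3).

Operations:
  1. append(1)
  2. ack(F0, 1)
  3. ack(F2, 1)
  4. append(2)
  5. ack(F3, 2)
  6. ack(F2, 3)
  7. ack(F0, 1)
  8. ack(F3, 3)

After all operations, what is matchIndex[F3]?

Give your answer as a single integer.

Answer: 3

Derivation:
Op 1: append 1 -> log_len=1
Op 2: F0 acks idx 1 -> match: F0=1 F1=0 F2=0 F3=0; commitIndex=0
Op 3: F2 acks idx 1 -> match: F0=1 F1=0 F2=1 F3=0; commitIndex=1
Op 4: append 2 -> log_len=3
Op 5: F3 acks idx 2 -> match: F0=1 F1=0 F2=1 F3=2; commitIndex=1
Op 6: F2 acks idx 3 -> match: F0=1 F1=0 F2=3 F3=2; commitIndex=2
Op 7: F0 acks idx 1 -> match: F0=1 F1=0 F2=3 F3=2; commitIndex=2
Op 8: F3 acks idx 3 -> match: F0=1 F1=0 F2=3 F3=3; commitIndex=3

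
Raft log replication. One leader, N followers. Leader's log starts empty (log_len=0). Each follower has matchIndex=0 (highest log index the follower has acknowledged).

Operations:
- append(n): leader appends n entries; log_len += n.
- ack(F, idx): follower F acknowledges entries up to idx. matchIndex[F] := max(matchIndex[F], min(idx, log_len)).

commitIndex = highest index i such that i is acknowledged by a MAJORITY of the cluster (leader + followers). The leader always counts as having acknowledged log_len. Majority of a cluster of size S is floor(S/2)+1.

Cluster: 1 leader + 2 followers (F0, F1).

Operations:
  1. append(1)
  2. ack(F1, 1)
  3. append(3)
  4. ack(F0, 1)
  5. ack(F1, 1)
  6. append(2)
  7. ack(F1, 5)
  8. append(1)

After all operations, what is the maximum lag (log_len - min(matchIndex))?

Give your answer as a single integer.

Answer: 6

Derivation:
Op 1: append 1 -> log_len=1
Op 2: F1 acks idx 1 -> match: F0=0 F1=1; commitIndex=1
Op 3: append 3 -> log_len=4
Op 4: F0 acks idx 1 -> match: F0=1 F1=1; commitIndex=1
Op 5: F1 acks idx 1 -> match: F0=1 F1=1; commitIndex=1
Op 6: append 2 -> log_len=6
Op 7: F1 acks idx 5 -> match: F0=1 F1=5; commitIndex=5
Op 8: append 1 -> log_len=7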